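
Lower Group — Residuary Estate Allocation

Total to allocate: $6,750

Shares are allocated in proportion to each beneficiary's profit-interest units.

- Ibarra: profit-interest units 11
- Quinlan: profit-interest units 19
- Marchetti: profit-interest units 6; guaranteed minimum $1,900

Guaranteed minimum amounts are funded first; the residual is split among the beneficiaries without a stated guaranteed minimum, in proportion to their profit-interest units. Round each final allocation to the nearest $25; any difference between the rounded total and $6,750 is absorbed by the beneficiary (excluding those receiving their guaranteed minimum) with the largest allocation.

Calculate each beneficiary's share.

Ibarra: $1,775; Quinlan: $3,075; Marchetti: $1,900

Fund the minimums — Marchetti $1,900. Remaining pool $4,850.
Remaining pool split over remaining profit-interest units 30: Ibarra 1,778.33 → $1,775; Quinlan 3,071.67 → $3,075.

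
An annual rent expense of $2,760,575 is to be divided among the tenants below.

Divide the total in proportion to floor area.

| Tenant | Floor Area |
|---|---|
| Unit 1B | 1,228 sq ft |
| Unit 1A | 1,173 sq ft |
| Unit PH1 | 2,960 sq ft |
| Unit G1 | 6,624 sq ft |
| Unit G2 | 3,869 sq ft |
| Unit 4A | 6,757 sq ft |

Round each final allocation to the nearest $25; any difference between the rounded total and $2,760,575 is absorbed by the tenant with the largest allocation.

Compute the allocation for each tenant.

Unit 1B: $149,925; Unit 1A: $143,200; Unit PH1: $361,375; Unit G1: $808,725; Unit G2: $472,375; Unit 4A: $824,975

Sum of floor area: 22,611.
Unrounded shares: Unit 1B 1,228/22,611 × $2,760,575 = 149,926.41; Unit 1A 1,173/22,611 × $2,760,575 = 143,211.47; Unit PH1 2,960/22,611 × $2,760,575 = 361,386.14; Unit G1 6,624/22,611 × $2,760,575 = 808,723.58; Unit G2 3,869/22,611 × $2,760,575 = 472,365.87; Unit 4A 6,757/22,611 × $2,760,575 = 824,961.54.
After rounding ($25): Unit 1B $149,925; Unit 1A $143,200; Unit PH1 $361,375; Unit G1 $808,725; Unit G2 $472,375; Unit 4A $824,950. Sum = $2,760,550.
Difference $2,760,575 − $2,760,550 = +$25 applied to largest allocation (Unit 4A): Unit 4A becomes $824,975.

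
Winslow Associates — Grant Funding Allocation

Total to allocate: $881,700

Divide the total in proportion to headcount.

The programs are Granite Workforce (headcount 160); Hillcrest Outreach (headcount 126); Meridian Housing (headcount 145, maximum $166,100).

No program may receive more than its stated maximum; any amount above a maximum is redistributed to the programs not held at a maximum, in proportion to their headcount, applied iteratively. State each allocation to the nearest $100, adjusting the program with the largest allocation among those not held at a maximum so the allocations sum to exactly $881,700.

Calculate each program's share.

Headcount total: 431.
Proportional shares (ignoring caps): Granite Workforce 327,313.23; Hillcrest Outreach 257,759.16; Meridian Housing 296,627.61.
Held at cap: Meridian Housing ($166,100); remaining pool $715,600 reallocated over remaining headcount 286.
Shares after redistribution: Granite Workforce 400,335.66 → $400,300; Hillcrest Outreach 315,264.34 → $315,300.

Granite Workforce: $400,300; Hillcrest Outreach: $315,300; Meridian Housing: $166,100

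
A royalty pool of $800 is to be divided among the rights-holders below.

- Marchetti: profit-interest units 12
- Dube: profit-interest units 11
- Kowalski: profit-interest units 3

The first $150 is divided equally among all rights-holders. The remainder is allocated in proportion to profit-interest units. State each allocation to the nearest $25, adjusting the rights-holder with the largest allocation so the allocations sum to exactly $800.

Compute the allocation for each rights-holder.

Marchetti: $350 | Dube: $325 | Kowalski: $125

Equal tier: $150 ÷ 3 = $50 apiece.
Remainder $650 by profit-interest units (total 26): Marchetti 300.00 → $300; Dube 275.00 → $275; Kowalski 75.00 → $75.
Totals: Marchetti $50 + $300 = $350; Dube $50 + $275 = $325; Kowalski $50 + $75 = $125.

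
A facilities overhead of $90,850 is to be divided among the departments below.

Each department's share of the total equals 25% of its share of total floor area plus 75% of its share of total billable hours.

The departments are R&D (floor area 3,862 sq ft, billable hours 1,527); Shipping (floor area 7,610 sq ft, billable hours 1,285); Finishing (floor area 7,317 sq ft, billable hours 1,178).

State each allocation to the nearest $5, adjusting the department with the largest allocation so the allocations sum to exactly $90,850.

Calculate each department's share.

R&D: $30,745 · Shipping: $31,145 · Finishing: $28,960

Floor area total 18,789; billable hours total 3,990.
Blended shares (25% floor area + 75% billable hours): R&D 0.3384; Shipping 0.3428; Finishing 0.3188.
Raw shares: R&D 30,745.14; Shipping 31,143.14; Finishing 28,961.71.
After rounding ($5): R&D $30,745; Shipping $31,145; Finishing $28,960. Sum = $90,850.
Sum already equals the total — no adjustment.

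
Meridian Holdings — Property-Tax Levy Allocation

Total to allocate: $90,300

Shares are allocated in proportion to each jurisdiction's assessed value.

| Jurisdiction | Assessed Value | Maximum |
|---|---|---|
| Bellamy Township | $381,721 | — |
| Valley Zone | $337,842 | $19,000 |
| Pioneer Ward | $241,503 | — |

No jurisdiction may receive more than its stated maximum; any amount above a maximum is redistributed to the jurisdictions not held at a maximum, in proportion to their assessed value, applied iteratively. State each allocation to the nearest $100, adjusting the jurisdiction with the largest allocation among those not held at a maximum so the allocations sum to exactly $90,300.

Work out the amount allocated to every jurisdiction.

Bellamy Township: $43,700 | Valley Zone: $19,000 | Pioneer Ward: $27,600

Total assessed value = 961,066.
Proportional shares (ignoring caps): Bellamy Township 35,865.81; Valley Zone 31,743.02; Pioneer Ward 22,691.18.
Held at cap: Valley Zone ($19,000); residual $71,300 reallocated over remaining assessed value 623,224.
Remaining shares: Bellamy Township 43,670.83 → $43,700; Pioneer Ward 27,629.17 → $27,600.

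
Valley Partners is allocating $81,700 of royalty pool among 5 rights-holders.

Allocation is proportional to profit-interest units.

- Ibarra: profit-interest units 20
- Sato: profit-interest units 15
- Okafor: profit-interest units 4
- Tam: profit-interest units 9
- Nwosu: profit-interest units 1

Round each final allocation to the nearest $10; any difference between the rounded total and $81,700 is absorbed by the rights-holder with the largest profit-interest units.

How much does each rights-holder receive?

Combined profit-interest units = 20 + 15 + 4 + 9 + 1 = 49.
Unrounded shares: Ibarra 33,346.94; Sato 25,010.20; Okafor 6,669.39; Tam 15,006.12; Nwosu 1,667.35.
After rounding ($10): Ibarra $33,350; Sato $25,010; Okafor $6,670; Tam $15,010; Nwosu $1,670. Sum = $81,710.
Difference $81,700 − $81,710 = −$10 applied to largest profit-interest units (Ibarra): Ibarra becomes $33,340.

Ibarra: $33,340 | Sato: $25,010 | Okafor: $6,670 | Tam: $15,010 | Nwosu: $1,670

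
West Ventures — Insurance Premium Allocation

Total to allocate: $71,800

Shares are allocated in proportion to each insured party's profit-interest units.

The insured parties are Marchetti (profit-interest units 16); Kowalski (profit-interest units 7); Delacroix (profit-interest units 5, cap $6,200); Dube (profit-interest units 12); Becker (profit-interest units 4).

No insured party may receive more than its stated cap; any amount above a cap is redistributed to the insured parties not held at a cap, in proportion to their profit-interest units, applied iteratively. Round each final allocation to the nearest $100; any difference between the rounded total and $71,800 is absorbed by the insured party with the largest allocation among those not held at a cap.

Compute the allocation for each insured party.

Marchetti: $26,900 · Kowalski: $11,800 · Delacroix: $6,200 · Dube: $20,200 · Becker: $6,700

Combined profit-interest units = 44.
Pro-rata shares before constraints: Marchetti 26,109.09; Kowalski 11,422.73; Delacroix 8,159.09; Dube 19,581.82; Becker 6,527.27.
Held at cap: Delacroix ($6,200); residual $65,600 reallocated over remaining profit-interest units 39.
Shares after redistribution: Marchetti 26,912.82 → $26,900; Kowalski 11,774.36 → $11,800; Dube 20,184.62 → $20,200; Becker 6,728.21 → $6,700.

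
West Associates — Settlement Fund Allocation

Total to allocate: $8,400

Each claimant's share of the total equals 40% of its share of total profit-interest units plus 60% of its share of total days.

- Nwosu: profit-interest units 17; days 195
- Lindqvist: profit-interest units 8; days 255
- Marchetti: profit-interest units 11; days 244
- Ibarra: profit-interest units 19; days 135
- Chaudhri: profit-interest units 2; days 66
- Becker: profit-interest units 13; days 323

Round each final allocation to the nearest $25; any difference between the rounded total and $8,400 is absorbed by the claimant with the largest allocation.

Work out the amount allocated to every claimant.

Profit-interest units total 70; days total 1,218.
Combined weights (40% profit-interest units + 60% days): Nwosu 0.1932; Lindqvist 0.1713; Marchetti 0.1831; Ibarra 0.1751; Chaudhri 0.0439; Becker 0.2334.
Pro-rata amounts: Nwosu 1,622.90; Lindqvist 1,439.17; Marchetti 1,537.66; Ibarra 1,470.62; Chaudhri 369.10; Becker 1,960.55.
After rounding ($25): Nwosu $1,625; Lindqvist $1,450; Marchetti $1,550; Ibarra $1,475; Chaudhri $375; Becker $1,950. Sum = $8,425.
Difference $8,400 − $8,425 = −$25 applied to largest allocation (Becker): Becker becomes $1,925.

Nwosu: $1,625 | Lindqvist: $1,450 | Marchetti: $1,550 | Ibarra: $1,475 | Chaudhri: $375 | Becker: $1,925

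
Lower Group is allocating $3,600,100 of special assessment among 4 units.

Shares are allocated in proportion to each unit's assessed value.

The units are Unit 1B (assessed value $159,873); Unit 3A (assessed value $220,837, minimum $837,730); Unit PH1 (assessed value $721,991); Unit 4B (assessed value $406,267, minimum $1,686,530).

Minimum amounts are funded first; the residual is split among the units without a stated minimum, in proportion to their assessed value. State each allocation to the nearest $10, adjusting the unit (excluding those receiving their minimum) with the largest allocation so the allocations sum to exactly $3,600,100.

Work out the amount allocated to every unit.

Minimums first: Unit 3A $837,730; Unit 4B $1,686,530. Residual $1,075,840.
Residual split over remaining assessed value 881,864: Unit 1B 195,038.88 → $195,040; Unit PH1 880,801.12 → $880,800.

Unit 1B: $195,040 | Unit 3A: $837,730 | Unit PH1: $880,800 | Unit 4B: $1,686,530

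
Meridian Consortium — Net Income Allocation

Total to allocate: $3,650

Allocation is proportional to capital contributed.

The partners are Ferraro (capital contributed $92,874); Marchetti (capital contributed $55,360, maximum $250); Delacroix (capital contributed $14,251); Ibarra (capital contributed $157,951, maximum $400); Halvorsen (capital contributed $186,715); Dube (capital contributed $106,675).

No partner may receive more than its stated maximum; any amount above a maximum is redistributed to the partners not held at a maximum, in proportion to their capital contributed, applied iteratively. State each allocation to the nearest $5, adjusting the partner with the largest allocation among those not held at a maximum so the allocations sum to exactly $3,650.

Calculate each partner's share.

Ferraro: $695; Marchetti: $250; Delacroix: $105; Ibarra: $400; Halvorsen: $1,400; Dube: $800

Capital contributed total: 613,826.
Pro-rata shares before constraints: Ferraro 552.26; Marchetti 329.19; Delacroix 84.74; Ibarra 939.23; Halvorsen 1,110.27; Dube 634.32.
Capped: Marchetti ($250), Ibarra ($400); balance $3,000 reallocated over remaining capital contributed 400,515.
Shares after redistribution: Ferraro 695.66 → $695; Delacroix 106.75 → $105; Halvorsen 1,398.56 → $1,400; Dube 799.03 → $800.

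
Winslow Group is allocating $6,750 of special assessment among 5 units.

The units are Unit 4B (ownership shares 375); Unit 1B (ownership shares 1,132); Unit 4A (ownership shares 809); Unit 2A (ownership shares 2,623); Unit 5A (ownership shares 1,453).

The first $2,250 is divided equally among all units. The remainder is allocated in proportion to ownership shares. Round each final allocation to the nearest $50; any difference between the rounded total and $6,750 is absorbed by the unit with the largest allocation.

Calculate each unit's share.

Unit 4B: $700 | Unit 1B: $1,250 | Unit 4A: $1,000 | Unit 2A: $2,350 | Unit 5A: $1,450

First tranche $2,250 split equally: $450 each.
Remainder $4,500 by ownership shares (total 6,392): Unit 4B 264.00 → $250; Unit 1B 796.93 → $800; Unit 4A 569.54 → $550; Unit 2A 1,846.61 → $1,850; Unit 5A 1,022.92 → $1,000.
Rounding difference +$50 on remainder applied to Unit 2A.
Totals: Unit 4B $450 + $250 = $700; Unit 1B $450 + $800 = $1,250; Unit 4A $450 + $550 = $1,000; Unit 2A $450 + $1,900 = $2,350; Unit 5A $450 + $1,000 = $1,450.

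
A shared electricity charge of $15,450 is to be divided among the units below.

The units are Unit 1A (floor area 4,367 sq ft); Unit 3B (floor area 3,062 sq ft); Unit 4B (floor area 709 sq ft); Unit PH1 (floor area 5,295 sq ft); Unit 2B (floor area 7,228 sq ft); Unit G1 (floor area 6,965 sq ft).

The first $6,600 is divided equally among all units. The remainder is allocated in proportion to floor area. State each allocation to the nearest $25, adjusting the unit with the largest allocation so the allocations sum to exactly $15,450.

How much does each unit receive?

First tranche $6,600 split equally: $1,100 each.
Remainder $8,850 by floor area (total 27,626): Unit 1A 1,398.97 → $1,400; Unit 3B 980.91 → $975; Unit 4B 227.13 → $225; Unit PH1 1,696.26 → $1,700; Unit 2B 2,315.49 → $2,325; Unit G1 2,231.24 → $2,225.
Totals: Unit 1A $1,100 + $1,400 = $2,500; Unit 3B $1,100 + $975 = $2,075; Unit 4B $1,100 + $225 = $1,325; Unit PH1 $1,100 + $1,700 = $2,800; Unit 2B $1,100 + $2,325 = $3,425; Unit G1 $1,100 + $2,225 = $3,325.

Unit 1A: $2,500 | Unit 3B: $2,075 | Unit 4B: $1,325 | Unit PH1: $2,800 | Unit 2B: $3,425 | Unit G1: $3,325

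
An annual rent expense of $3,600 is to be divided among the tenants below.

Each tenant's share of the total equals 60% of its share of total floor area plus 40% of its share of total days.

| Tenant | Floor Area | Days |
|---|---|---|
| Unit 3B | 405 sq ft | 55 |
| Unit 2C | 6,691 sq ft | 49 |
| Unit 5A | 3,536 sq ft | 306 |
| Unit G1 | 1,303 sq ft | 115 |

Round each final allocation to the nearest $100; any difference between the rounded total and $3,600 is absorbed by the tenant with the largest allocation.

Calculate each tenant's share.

Floor area total 11,935; days total 525.
Combined weights (60% floor area + 40% days): Unit 3B 0.0623; Unit 2C 0.3737; Unit 5A 0.4109; Unit G1 0.1531.
Proportional shares: Unit 3B 224.15; Unit 2C 1,345.34; Unit 5A 1,479.26; Unit G1 551.25.
After rounding ($100): Unit 3B $200; Unit 2C $1,300; Unit 5A $1,500; Unit G1 $600. Sum = $3,600.
Sum already equals the total — no adjustment.

Unit 3B: $200 | Unit 2C: $1,300 | Unit 5A: $1,500 | Unit G1: $600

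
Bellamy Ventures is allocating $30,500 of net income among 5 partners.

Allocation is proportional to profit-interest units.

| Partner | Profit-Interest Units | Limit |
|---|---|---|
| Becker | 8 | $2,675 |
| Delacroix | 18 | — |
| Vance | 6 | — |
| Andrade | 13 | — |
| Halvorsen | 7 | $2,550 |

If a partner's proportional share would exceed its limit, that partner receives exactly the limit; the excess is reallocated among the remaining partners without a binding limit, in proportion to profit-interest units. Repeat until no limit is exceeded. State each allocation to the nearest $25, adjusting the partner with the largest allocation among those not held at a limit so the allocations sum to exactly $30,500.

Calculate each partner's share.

Sum of profit-interest units: 52.
Pro-rata shares before constraints: Becker 4,692.31; Delacroix 10,557.69; Vance 3,519.23; Andrade 7,625.00; Halvorsen 4,105.77.
Held at cap: Becker ($2,675), Halvorsen ($2,550); residual $25,275 reallocated over remaining profit-interest units 37.
Redistributed shares: Delacroix 12,295.95 → $12,300; Vance 4,098.65 → $4,100; Andrade 8,880.41 → $8,875.

Becker: $2,675 | Delacroix: $12,300 | Vance: $4,100 | Andrade: $8,875 | Halvorsen: $2,550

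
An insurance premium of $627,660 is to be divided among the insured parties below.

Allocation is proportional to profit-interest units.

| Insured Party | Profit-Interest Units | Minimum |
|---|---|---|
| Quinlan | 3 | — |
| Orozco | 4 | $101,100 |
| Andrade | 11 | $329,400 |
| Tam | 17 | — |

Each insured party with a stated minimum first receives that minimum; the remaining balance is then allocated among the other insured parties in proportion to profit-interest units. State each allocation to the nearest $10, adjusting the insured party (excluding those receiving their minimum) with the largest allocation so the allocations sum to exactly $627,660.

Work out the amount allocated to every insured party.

Quinlan: $29,570 · Orozco: $101,100 · Andrade: $329,400 · Tam: $167,590

Guaranteed amounts: Orozco $101,100; Andrade $329,400. Residual $197,160.
Residual split over remaining profit-interest units 20: Quinlan 29,574.00 → $29,570; Tam 167,586.00 → $167,590.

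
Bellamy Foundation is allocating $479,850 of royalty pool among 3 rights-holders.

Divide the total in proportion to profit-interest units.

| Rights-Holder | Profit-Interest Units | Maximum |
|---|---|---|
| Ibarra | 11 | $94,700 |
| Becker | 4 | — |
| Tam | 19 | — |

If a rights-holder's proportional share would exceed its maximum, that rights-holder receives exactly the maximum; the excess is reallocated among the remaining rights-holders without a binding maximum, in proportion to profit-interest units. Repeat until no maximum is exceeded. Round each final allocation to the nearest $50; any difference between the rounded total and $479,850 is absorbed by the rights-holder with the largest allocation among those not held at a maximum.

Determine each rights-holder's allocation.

Sum of profit-interest units: 34.
Pro-rata shares before constraints: Ibarra 155,245.59; Becker 56,452.94; Tam 268,151.47.
Held at cap: Ibarra ($94,700); balance $385,150 reallocated over remaining profit-interest units 23.
Remaining shares: Becker 66,982.61 → $67,000; Tam 318,167.39 → $318,150.

Ibarra: $94,700 · Becker: $67,000 · Tam: $318,150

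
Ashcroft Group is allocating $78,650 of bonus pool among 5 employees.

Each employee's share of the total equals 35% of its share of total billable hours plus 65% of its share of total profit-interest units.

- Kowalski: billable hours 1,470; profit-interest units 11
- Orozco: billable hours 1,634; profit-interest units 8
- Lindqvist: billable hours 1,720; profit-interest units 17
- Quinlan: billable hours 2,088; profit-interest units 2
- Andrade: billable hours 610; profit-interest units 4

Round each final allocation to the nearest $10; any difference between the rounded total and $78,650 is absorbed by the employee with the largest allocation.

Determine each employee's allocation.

Kowalski: $18,770 | Orozco: $15,720 | Lindqvist: $26,980 | Quinlan: $10,080 | Andrade: $7,100

Billable hours total 7,522; profit-interest units total 42.
Composite weights (35% billable hours + 65% profit-interest units): Kowalski 0.2386; Orozco 0.1998; Lindqvist 0.3431; Quinlan 0.1281; Andrade 0.0903.
Proportional shares: Kowalski 18,768.84; Orozco 15,717.40; Lindqvist 26,986.95; Quinlan 10,075.65; Andrade 7,101.16.
Rounded to nearest $10: Kowalski $18,770; Orozco $15,720; Lindqvist $26,990; Quinlan $10,080; Andrade $7,100. Sum = $78,660.
Difference $78,650 − $78,660 = −$10 applied to largest allocation (Lindqvist): Lindqvist becomes $26,980.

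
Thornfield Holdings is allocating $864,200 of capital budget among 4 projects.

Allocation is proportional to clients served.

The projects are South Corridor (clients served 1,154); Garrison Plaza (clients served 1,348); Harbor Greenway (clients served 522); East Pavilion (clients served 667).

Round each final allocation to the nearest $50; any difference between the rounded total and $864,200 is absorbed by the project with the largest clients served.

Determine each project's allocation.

South Corridor: $270,200; Garrison Plaza: $315,650; Harbor Greenway: $122,200; East Pavilion: $156,150

Sum of clients served: 3,691.
Pro-rata amounts: South Corridor 1,154/3,691 × $864,200 = 270,194.20; Garrison Plaza 1,348/3,691 × $864,200 = 315,616.80; Harbor Greenway 522/3,691 × $864,200 = 122,219.56; East Pavilion 667/3,691 × $864,200 = 156,169.44.
At nearest $50: South Corridor $270,200; Garrison Plaza $315,600; Harbor Greenway $122,200; East Pavilion $156,150. Sum = $864,150.
Difference $864,200 − $864,150 = +$50 applied to largest clients served (Garrison Plaza): Garrison Plaza becomes $315,650.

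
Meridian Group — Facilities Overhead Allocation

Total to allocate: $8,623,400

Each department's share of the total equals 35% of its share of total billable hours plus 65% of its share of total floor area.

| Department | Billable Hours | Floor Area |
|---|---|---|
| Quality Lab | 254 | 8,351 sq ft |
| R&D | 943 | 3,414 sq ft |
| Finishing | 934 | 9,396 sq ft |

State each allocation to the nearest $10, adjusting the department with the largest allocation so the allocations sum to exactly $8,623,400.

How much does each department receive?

Billable hours total 2,131; floor area total 21,161.
Combined weights (35% billable hours + 65% floor area): Quality Lab 0.2982; R&D 0.2597; Finishing 0.4420.
Raw shares: Quality Lab 2,571,792.88; R&D 2,239,909.03; Finishing 3,811,698.09.
Rounded to nearest $10: Quality Lab $2,571,790; R&D $2,239,910; Finishing $3,811,700. Sum = $8,623,400.
Sum already equals the total — no adjustment.

Quality Lab: $2,571,790 · R&D: $2,239,910 · Finishing: $3,811,700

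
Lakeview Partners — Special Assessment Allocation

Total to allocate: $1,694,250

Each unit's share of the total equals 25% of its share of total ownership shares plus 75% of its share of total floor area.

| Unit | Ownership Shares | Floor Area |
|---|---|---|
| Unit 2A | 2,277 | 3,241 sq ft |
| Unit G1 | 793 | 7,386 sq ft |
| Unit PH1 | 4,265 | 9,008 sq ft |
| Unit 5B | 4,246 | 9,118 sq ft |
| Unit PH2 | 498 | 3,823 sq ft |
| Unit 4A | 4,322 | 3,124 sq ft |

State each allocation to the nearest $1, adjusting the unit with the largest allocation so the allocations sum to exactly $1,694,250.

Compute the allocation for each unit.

Unit 2A: $174,163 · Unit G1: $283,373 · Unit PH1: $430,771 · Unit 5B: $434,197 · Unit PH2: $148,935 · Unit 4A: $222,811

Totals — ownership shares 16,401, floor area 35,700.
Blended shares (25% ownership shares + 75% floor area): Unit 2A 0.1028; Unit G1 0.1673; Unit PH1 0.2543; Unit 5B 0.2563; Unit PH2 0.0879; Unit 4A 0.1315.
Raw shares: Unit 2A 174,162.94; Unit G1 283,373.05; Unit PH1 430,771.495; Unit 5B 434,196.10; Unit PH2 148,934.95; Unit 4A 222,811.46.
At nearest $1: Unit 2A $174,163; Unit G1 $283,373; Unit PH1 $430,771; Unit 5B $434,196; Unit PH2 $148,935; Unit 4A $222,811. Sum = $1,694,249.
Difference $1,694,250 − $1,694,249 = +$1 applied to largest allocation (Unit 5B): Unit 5B becomes $434,197.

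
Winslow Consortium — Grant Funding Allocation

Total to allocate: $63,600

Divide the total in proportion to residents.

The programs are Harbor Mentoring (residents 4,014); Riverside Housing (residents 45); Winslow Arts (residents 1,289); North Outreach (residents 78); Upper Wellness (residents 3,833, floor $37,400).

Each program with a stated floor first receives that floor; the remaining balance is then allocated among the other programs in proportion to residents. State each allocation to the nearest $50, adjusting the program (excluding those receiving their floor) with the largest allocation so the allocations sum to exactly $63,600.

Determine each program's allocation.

Minimums first: Upper Wellness $37,400. Remaining pool $26,200.
Remaining pool split over remaining residents 5,426: Harbor Mentoring 19,382.01 → $19,400; Riverside Housing 217.29 → $200; Winslow Arts 6,224.07 → $6,200; North Outreach 376.63 → $400.

Harbor Mentoring: $19,400; Riverside Housing: $200; Winslow Arts: $6,200; North Outreach: $400; Upper Wellness: $37,400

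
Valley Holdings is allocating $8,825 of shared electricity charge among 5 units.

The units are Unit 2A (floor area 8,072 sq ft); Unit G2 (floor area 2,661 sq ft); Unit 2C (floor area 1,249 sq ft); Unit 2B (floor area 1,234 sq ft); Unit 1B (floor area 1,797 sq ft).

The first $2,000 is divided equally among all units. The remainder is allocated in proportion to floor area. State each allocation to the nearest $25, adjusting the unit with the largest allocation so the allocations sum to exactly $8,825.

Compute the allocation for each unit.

Unit 2A: $4,075 | Unit G2: $1,600 | Unit 2C: $975 | Unit 2B: $950 | Unit 1B: $1,225

$2,000 shared equally gives $400 per unit.
Remainder $6,825 by floor area (total 15,013): Unit 2A 3,669.58 → $3,675; Unit G2 1,209.71 → $1,200; Unit 2C 567.80 → $575; Unit 2B 560.98 → $550; Unit 1B 816.93 → $825.
Totals: Unit 2A $400 + $3,675 = $4,075; Unit G2 $400 + $1,200 = $1,600; Unit 2C $400 + $575 = $975; Unit 2B $400 + $550 = $950; Unit 1B $400 + $825 = $1,225.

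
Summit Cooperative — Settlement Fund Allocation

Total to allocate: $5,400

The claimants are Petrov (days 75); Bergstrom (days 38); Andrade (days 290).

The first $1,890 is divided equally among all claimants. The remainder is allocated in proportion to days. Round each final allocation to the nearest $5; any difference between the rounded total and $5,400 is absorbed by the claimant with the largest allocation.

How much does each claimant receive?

Equal tier: $1,890 ÷ 3 = $630 apiece.
Remainder $3,510 by days (total 403): Petrov 653.23 → $655; Bergstrom 330.97 → $330; Andrade 2,525.81 → $2,525.
Totals: Petrov $630 + $655 = $1,285; Bergstrom $630 + $330 = $960; Andrade $630 + $2,525 = $3,155.

Petrov: $1,285 | Bergstrom: $960 | Andrade: $3,155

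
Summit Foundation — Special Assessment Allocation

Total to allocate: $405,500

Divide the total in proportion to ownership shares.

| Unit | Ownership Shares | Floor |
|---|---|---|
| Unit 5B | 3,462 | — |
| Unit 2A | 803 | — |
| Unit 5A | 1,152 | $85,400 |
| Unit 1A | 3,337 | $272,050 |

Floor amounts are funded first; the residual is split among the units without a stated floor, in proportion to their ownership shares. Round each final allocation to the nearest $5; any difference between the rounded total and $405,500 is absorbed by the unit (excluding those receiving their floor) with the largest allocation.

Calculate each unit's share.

Unit 5B: $39,005; Unit 2A: $9,045; Unit 5A: $85,400; Unit 1A: $272,050

Minimums first: Unit 5A $85,400; Unit 1A $272,050. Remaining pool $48,050.
Remaining pool split over remaining ownership shares 4,265: Unit 5B 39,003.31 → $39,005; Unit 2A 9,046.69 → $9,045.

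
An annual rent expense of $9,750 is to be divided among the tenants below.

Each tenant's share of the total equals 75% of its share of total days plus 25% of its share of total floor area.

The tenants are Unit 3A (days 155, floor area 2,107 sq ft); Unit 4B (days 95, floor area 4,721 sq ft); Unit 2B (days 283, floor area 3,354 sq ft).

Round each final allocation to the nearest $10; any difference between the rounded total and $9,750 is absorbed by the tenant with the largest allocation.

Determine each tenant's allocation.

Unit 3A: $2,630; Unit 4B: $2,430; Unit 2B: $4,690

Totals — days 533, floor area 10,182.
Composite weights (75% days + 25% floor area): Unit 3A 0.2698; Unit 4B 0.2496; Unit 2B 0.4806.
Raw shares: Unit 3A 2,630.93; Unit 4B 2,433.53; Unit 2B 4,685.55.
After rounding ($10): Unit 3A $2,630; Unit 4B $2,430; Unit 2B $4,690. Sum = $9,750.
Rounded total matches; no reconciliation needed.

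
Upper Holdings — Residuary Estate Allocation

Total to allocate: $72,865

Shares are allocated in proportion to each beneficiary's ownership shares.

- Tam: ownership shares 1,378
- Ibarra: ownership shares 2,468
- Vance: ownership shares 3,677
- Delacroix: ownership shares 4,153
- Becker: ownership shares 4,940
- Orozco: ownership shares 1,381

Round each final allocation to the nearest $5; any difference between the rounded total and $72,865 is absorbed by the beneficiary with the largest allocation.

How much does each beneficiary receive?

Ownership shares total: 17,997.
Proportional shares: Tam 1,378/17,997 × $72,865 = 5,579.15; Ibarra 2,468/17,997 × $72,865 = 9,992.27; Vance 3,677/17,997 × $72,865 = 14,887.18; Delacroix 4,153/17,997 × $72,865 = 16,814.38; Becker 4,940/17,997 × $72,865 = 20,000.73; Orozco 1,381/17,997 × $72,865 = 5,591.30.
At nearest $5: Tam $5,580; Ibarra $9,990; Vance $14,885; Delacroix $16,815; Becker $20,000; Orozco $5,590. Sum = $72,860.
Difference $72,865 − $72,860 = +$5 applied to largest allocation (Becker): Becker becomes $20,005.

Tam: $5,580 | Ibarra: $9,990 | Vance: $14,885 | Delacroix: $16,815 | Becker: $20,005 | Orozco: $5,590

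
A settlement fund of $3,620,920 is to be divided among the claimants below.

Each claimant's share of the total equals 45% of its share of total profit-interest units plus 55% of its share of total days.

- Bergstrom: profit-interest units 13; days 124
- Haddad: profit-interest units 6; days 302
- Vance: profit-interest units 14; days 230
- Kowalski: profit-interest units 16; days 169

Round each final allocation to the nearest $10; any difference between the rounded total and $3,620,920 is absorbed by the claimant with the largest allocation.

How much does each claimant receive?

Bergstrom: $731,620 | Haddad: $928,530 | Vance: $1,020,760 | Kowalski: $940,010

Totals — profit-interest units 49, days 825.
Composite weights (45% profit-interest units + 55% days): Bergstrom 0.2021; Haddad 0.2564; Vance 0.2819; Kowalski 0.2596.
Unrounded shares: Bergstrom 731,622.90; Haddad 928,531.97; Vance 1,020,754.59; Kowalski 940,010.54.
At nearest $10: Bergstrom $731,620; Haddad $928,530; Vance $1,020,750; Kowalski $940,010. Sum = $3,620,910.
Difference $3,620,920 − $3,620,910 = +$10 applied to largest allocation (Vance): Vance becomes $1,020,760.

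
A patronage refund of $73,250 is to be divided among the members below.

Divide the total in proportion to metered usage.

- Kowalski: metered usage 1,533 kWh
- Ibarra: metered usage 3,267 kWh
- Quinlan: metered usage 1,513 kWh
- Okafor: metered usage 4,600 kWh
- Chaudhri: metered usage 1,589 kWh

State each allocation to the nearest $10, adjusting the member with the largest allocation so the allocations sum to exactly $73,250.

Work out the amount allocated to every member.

Kowalski: $8,980 · Ibarra: $19,140 · Quinlan: $8,860 · Okafor: $26,960 · Chaudhri: $9,310

Sum of metered usage: 12,502.
Unrounded shares: Kowalski 1,533/12,502 × $73,250 = 8,981.94; Ibarra 3,267/12,502 × $73,250 = 19,141.56; Quinlan 1,513/12,502 × $73,250 = 8,864.76; Okafor 4,600/12,502 × $73,250 = 26,951.69; Chaudhri 1,589/12,502 × $73,250 = 9,310.05.
At nearest $10: Kowalski $8,980; Ibarra $19,140; Quinlan $8,860; Okafor $26,950; Chaudhri $9,310. Sum = $73,240.
Difference $73,250 − $73,240 = +$10 applied to largest allocation (Okafor): Okafor becomes $26,960.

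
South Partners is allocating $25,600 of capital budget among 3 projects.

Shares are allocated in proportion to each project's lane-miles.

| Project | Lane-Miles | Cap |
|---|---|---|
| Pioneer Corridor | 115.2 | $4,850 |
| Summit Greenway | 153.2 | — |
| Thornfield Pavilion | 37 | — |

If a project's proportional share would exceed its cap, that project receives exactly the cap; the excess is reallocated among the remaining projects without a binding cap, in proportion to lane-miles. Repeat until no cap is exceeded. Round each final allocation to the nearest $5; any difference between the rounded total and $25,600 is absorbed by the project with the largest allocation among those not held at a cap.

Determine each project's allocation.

Sum of lane-miles: 305.4.
Unconstrained shares: Pioneer Corridor 9,656.58; Summit Greenway 12,841.91; Thornfield Pavilion 3,101.51.
Cap binds for Pioneer Corridor ($4,850); residual $20,750 reallocated over remaining lane-miles 190.2.
Remaining shares: Summit Greenway 16,713.46 → $16,715; Thornfield Pavilion 4,036.54 → $4,035.

Pioneer Corridor: $4,850 | Summit Greenway: $16,715 | Thornfield Pavilion: $4,035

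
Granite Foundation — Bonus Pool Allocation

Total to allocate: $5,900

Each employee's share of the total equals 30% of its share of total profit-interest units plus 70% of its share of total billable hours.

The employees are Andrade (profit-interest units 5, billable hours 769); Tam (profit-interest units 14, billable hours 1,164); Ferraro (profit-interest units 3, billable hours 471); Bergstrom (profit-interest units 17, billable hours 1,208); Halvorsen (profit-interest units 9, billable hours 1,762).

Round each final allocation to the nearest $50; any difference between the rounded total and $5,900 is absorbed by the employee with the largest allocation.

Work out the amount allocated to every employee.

Profit-interest units total 48; billable hours total 5,374.
Combined weights (30% profit-interest units + 70% billable hours): Andrade 0.1314; Tam 0.2391; Ferraro 0.0801; Bergstrom 0.2636; Halvorsen 0.2858.
Unrounded shares: Andrade 775.36; Tam 1,410.80; Ferraro 472.60; Bergstrom 1,555.24; Halvorsen 1,686.00.
After rounding ($50): Andrade $800; Tam $1,400; Ferraro $450; Bergstrom $1,550; Halvorsen $1,700. Sum = $5,900.
Rounded total matches; no reconciliation needed.

Andrade: $800 · Tam: $1,400 · Ferraro: $450 · Bergstrom: $1,550 · Halvorsen: $1,700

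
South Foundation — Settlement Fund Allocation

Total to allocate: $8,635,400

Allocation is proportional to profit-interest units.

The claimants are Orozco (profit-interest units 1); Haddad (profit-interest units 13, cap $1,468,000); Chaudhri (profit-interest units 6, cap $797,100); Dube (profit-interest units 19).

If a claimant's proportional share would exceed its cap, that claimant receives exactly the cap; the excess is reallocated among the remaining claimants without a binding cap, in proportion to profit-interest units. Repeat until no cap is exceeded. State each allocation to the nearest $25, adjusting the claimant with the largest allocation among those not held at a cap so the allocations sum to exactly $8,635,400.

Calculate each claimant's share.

Orozco: $318,525 | Haddad: $1,468,000 | Chaudhri: $797,100 | Dube: $6,051,775

Combined profit-interest units = 39.
Proportional shares (ignoring caps): Orozco 221,420.51; Haddad 2,878,466.67; Chaudhri 1,328,523.08; Dube 4,206,989.74.
Capped: Haddad ($1,468,000), Chaudhri ($797,100); residual $6,370,300 reallocated over remaining profit-interest units 20.
Shares after redistribution: Orozco 318,515.00 → $318,525; Dube 6,051,785.00 → $6,051,775.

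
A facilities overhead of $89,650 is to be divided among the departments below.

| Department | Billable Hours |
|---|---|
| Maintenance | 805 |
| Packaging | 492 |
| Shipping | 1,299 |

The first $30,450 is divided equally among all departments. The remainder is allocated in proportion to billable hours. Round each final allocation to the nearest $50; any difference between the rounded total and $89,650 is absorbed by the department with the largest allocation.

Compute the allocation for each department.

Maintenance: $28,500 · Packaging: $21,350 · Shipping: $39,800

First tranche $30,450 split equally: $10,150 each.
Remainder $59,200 by billable hours (total 2,596): Maintenance 18,357.47 → $18,350; Packaging 11,219.72 → $11,200; Shipping 29,622.80 → $29,600.
Rounding difference +$50 on remainder applied to Shipping.
Totals: Maintenance $10,150 + $18,350 = $28,500; Packaging $10,150 + $11,200 = $21,350; Shipping $10,150 + $29,650 = $39,800.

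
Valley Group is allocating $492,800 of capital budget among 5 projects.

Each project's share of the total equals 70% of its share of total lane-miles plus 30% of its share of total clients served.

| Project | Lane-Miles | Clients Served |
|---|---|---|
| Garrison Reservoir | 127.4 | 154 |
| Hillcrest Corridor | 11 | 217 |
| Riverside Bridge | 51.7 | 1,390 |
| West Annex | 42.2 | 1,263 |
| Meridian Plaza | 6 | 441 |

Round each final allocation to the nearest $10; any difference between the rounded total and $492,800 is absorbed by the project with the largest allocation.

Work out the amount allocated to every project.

Garrison Reservoir: $190,990 · Hillcrest Corridor: $25,180 · Riverside Bridge: $134,150 · West Annex: $114,980 · Meridian Plaza: $27,500

Totals — lane-miles 238.3, clients served 3,465.
Blended shares (70% lane-miles + 30% clients served): Garrison Reservoir 0.3876; Hillcrest Corridor 0.0511; Riverside Bridge 0.2722; West Annex 0.2333; Meridian Plaza 0.0558.
Proportional shares: Garrison Reservoir 190,993.26; Hillcrest Corridor 25,182.12; Riverside Bridge 134,146.92; West Annex 114,976.17; Meridian Plaza 27,501.52.
Rounded to nearest $10: Garrison Reservoir $190,990; Hillcrest Corridor $25,180; Riverside Bridge $134,150; West Annex $114,980; Meridian Plaza $27,500. Sum = $492,800.
Rounded total matches; no reconciliation needed.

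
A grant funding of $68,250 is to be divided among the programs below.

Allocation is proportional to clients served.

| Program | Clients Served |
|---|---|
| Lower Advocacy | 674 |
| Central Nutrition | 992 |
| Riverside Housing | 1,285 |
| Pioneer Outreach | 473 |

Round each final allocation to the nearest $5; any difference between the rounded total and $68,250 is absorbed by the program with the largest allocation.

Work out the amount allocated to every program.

Combined clients served = 3,424.
Pro-rata amounts: Lower Advocacy 674/3,424 × $68,250 = 13,434.73; Central Nutrition 992/3,424 × $68,250 = 19,773.36; Riverside Housing 1,285/3,424 × $68,250 = 25,613.68; Pioneer Outreach 473/3,424 × $68,250 = 9,428.23.
At nearest $5: Lower Advocacy $13,435; Central Nutrition $19,775; Riverside Housing $25,615; Pioneer Outreach $9,430. Sum = $68,255.
Difference $68,250 − $68,255 = −$5 applied to largest allocation (Riverside Housing): Riverside Housing becomes $25,610.

Lower Advocacy: $13,435 | Central Nutrition: $19,775 | Riverside Housing: $25,610 | Pioneer Outreach: $9,430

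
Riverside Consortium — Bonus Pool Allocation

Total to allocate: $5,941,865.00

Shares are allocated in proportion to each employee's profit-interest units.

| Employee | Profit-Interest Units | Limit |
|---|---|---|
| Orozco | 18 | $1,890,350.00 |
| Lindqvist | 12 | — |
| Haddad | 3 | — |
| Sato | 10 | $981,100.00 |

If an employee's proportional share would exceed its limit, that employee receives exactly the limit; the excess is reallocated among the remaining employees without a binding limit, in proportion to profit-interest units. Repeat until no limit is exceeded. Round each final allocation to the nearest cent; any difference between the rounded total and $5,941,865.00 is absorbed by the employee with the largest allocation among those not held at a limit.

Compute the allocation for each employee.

Total profit-interest units = 43.
Proportional shares (ignoring caps): Orozco 2,487,292.3256; Lindqvist 1,658,194.8837; Haddad 414,548.7209; Sato 1,381,829.0698.
Held at cap: Orozco ($1,890,350.00), Sato ($981,100.00); balance $3,070,415.00 reallocated over remaining profit-interest units 15.
Remaining shares: Lindqvist 2,456,332.0000 → $2,456,332.00; Haddad 614,083.0000 → $614,083.00.

Orozco: $1,890,350.00 | Lindqvist: $2,456,332.00 | Haddad: $614,083.00 | Sato: $981,100.00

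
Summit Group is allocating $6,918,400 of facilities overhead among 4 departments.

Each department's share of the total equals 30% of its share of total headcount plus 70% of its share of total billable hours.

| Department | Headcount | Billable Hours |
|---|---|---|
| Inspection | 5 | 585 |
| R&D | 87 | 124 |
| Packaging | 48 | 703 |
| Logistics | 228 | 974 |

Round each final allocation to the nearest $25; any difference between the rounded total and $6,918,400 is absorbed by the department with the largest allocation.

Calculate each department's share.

Totals — headcount 368, billable hours 2,386.
Composite weights (30% headcount + 70% billable hours): Inspection 0.1757; R&D 0.1073; Packaging 0.2454; Logistics 0.4716.
Raw shares: Inspection 1,215,578.37; R&D 742,363.62; Packaging 1,697,603.76; Logistics 3,262,854.25.
Rounded to nearest $25: Inspection $1,215,575; R&D $742,375; Packaging $1,697,600; Logistics $3,262,850. Sum = $6,918,400.
Rounded total matches; no reconciliation needed.

Inspection: $1,215,575; R&D: $742,375; Packaging: $1,697,600; Logistics: $3,262,850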